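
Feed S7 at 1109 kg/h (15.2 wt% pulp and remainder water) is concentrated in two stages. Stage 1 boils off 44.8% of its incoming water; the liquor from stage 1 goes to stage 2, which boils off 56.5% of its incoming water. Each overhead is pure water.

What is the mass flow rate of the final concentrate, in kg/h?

394.4 kg/h

water in feed = 1109×0.848 = 940.43 kg/h.
After stage 1: water left = (1−0.448)×940.43 = 519.12; stream total = 687.69 kg/h.
After stage 2: water left = (1−0.565)×519.12 = 225.82; final concentrate = 394.38 kg/h.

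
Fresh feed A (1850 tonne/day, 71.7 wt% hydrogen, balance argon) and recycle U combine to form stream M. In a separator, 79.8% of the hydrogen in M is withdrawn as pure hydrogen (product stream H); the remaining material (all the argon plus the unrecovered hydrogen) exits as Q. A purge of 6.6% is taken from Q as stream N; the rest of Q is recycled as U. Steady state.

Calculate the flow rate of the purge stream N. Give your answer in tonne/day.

545.3 tonne/day

argon enters only via A and leaves only via the purge: 1850×0.283 = 0.066×(argon in Q), and the separator passes all argon, so argon in M = argon in Q = 7932.6 tonne/day.
hydrogen in M: m_A = 1850×0.717 + (1−0.066)·(1−0.798)·m_A, so m_A = 1326.5/0.8113 = 1634.9 tonne/day.
Q = (1−0.798)×1634.9 + 7932.6 = 8262.8 tonne/day.
Purge N = 0.066×8262.8 = 545.35 tonne/day.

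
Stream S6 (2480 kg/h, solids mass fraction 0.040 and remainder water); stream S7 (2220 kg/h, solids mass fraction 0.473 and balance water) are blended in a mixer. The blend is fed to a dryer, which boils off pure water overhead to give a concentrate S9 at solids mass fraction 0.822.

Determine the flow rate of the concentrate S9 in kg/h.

solids entering = 2480×0.040 + 2220×0.473 = 1149.3 kg/h.
All solids reports to S9, so S9 = 1149.3/0.822 = 1398.1 kg/h.

1398 kg/h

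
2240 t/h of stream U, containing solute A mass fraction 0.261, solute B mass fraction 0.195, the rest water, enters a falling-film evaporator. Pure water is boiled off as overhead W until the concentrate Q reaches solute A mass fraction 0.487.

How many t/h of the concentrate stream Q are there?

solute A is conserved: 2240×0.261 = 584.64 t/h all reports to the concentrate.
Concentrate = 584.64/(target fraction) = 1200.5 t/h.

1200 t/h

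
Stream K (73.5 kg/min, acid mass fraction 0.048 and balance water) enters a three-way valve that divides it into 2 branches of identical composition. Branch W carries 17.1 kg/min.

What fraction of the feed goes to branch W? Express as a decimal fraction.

Fraction to W = 17.1/73.5 = 0.2327.

0.233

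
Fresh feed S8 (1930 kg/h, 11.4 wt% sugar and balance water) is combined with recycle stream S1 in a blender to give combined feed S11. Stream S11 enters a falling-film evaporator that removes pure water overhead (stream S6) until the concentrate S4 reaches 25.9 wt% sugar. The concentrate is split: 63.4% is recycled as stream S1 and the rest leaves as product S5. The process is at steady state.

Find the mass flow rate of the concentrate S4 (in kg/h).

Overall sugar balance (none leaves overhead): sugar in fresh feed = sugar in product, i.e. 1930×0.114 = (1−0.634)·S4·0.259.
S4 = 220.02/(0.259×0.366) = 2321 kg/h.

2321 kg/h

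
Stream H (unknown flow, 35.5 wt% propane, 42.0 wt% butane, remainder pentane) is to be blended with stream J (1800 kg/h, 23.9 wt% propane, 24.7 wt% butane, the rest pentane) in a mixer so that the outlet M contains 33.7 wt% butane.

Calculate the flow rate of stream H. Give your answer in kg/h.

1952 kg/h

Let H be the unknown flow. Total out = 1800 + H.
butane balance: 444.6 + 0.420·H = 0.337·(1800 + H)
(0.420 − 0.337)·H = 0.337×1800 − 444.6 = 162
H = 162 / 0.083 = 1951.8 kg/h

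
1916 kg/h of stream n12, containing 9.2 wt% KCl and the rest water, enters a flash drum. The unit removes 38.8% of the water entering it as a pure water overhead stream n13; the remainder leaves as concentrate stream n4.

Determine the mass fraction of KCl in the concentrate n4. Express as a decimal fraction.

KCl is not removed: 1916×0.092 = 176.27 kg/h of KCl enters n4.
water entering = 1916×0.908 = 1739.7 kg/h; overhead removed = 0.388×1739.7 = 675.01 kg/h.
Concentrate = 1916 − 675.01 = 1241 kg/h.
Mass fraction = 176.27/1241 = 0.142.

0.142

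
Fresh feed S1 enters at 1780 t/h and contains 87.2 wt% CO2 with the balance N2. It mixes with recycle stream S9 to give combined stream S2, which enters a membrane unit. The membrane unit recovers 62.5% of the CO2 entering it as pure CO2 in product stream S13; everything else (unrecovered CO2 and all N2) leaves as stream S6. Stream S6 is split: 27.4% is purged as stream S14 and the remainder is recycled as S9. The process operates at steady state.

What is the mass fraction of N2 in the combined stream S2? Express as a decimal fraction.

0.281

N2 enters only via S1 and leaves only via the purge: 1780×0.128 = 0.274×(N2 in S6), and the membrane unit passes all N2, so N2 in S2 = N2 in S6 = 831.53 t/h.
CO2 in S2: m_A = 1780×0.872 + (1−0.274)·(1−0.625)·m_A, so m_A = 1552.2/0.7278 = 2132.8 t/h.
S2 = 2132.8 + 831.53 = 2964.4 t/h.
N2 fraction in S2 = 831.53/2964.4 = 0.281.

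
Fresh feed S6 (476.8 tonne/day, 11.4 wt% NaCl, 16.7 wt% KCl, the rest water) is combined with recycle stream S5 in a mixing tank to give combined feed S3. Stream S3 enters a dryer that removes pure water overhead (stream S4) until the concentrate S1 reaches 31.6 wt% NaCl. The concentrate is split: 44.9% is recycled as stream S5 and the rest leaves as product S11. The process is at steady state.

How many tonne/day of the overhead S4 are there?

304.8 tonne/day

Overall NaCl balance (none leaves overhead): NaCl in fresh feed = NaCl in product, i.e. 476.8×0.114 = (1−0.449)·S1·0.316.
S1 = 54.355/(0.316×0.551) = 312.18 tonne/day.
Recycle S5 = 0.449×312.18 = 140.17 tonne/day.
Combined feed S3 = 476.8 + 140.17 = 616.97 tonne/day.
Overhead S4 = S3 − S1 = 616.97 − 312.18 = 304.79 tonne/day.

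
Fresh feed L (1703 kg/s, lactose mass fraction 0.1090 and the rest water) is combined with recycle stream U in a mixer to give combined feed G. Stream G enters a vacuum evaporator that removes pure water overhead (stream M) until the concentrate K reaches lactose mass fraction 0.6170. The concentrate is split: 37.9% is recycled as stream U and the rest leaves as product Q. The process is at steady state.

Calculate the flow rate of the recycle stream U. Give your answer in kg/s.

183.6 kg/s

Overall lactose balance (none leaves overhead): lactose in fresh feed = lactose in product, i.e. 1703×0.109 = (1−0.379)·K·0.617.
K = 185.63/(0.617×0.621) = 484.47 kg/s.
Recycle U = 0.379×484.47 = 183.61 kg/s.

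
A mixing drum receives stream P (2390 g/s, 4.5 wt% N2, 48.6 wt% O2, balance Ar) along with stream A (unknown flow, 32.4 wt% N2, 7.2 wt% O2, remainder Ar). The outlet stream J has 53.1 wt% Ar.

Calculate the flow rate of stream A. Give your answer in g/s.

2030 g/s

Let A be the unknown flow. Total out = 2390 + A.
Ar balance: 1120.9 + 0.604·A = 0.531·(2390 + A)
(0.604 − 0.531)·A = 0.531×2390 − 1120.9 = 148.18
A = 148.18 / 0.073 = 2029.9 g/s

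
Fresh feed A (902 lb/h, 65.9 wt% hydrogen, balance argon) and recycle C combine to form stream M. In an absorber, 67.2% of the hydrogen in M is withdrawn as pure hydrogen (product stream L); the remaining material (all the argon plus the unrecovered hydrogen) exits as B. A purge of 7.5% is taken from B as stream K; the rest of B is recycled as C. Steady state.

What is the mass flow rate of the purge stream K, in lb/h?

argon enters only via A and leaves only via the purge: 902×0.341 = 0.075×(argon in B), and the absorber passes all argon, so argon in M = argon in B = 4101.1 lb/h.
hydrogen in M: m_A = 902×0.659 + (1−0.075)·(1−0.672)·m_A, so m_A = 594.42/0.6966 = 853.31 lb/h.
B = (1−0.672)×853.31 + 4101.1 = 4381 lb/h.
Purge K = 0.075×4381 = 328.57 lb/h.

328.6 lb/h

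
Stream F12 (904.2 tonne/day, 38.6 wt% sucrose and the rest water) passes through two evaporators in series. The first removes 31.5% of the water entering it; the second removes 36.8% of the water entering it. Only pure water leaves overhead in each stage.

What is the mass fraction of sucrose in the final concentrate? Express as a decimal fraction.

0.5922

water in feed = 904.2×0.614 = 555.18 tonne/day.
After stage 1: water left = (1−0.315)×555.18 = 380.3; stream total = 729.32 tonne/day.
After stage 2: water left = (1−0.368)×380.3 = 240.35; final concentrate = 589.37 tonne/day.
sucrose fraction = 349.02/589.37 = 0.5922.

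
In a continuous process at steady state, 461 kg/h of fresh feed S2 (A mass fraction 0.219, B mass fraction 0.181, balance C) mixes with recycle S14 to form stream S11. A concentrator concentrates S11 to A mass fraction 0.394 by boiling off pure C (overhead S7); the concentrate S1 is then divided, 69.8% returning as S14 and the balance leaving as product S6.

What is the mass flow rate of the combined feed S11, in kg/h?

1053 kg/h

Overall A balance (none leaves overhead): A in fresh feed = A in product, i.e. 461×0.219 = (1−0.698)·S1·0.394.
S1 = 100.96/(0.394×0.302) = 848.48 kg/h.
Recycle S14 = 0.698×848.48 = 592.24 kg/h.
Combined feed S11 = 461 + 592.24 = 1053.2 kg/h.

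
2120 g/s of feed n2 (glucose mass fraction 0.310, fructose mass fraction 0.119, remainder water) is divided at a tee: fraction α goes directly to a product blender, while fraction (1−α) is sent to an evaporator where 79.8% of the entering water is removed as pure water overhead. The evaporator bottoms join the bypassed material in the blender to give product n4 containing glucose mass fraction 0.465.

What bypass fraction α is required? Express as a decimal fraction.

All 2120×0.310 = 657.2 g/s of glucose reaches n4, so n4 = 657.2/0.465 = 1413.3 g/s and vapour = 706.67 g/s.
The evaporator receives (1−α)·2120 of feed at 0.571 water and removes 0.798 of that water:
0.798×0.571×(1−α)×2120 = 706.67
(1−α) = 706.67/965.99 = 0.7315;  α = 0.2685.

0.268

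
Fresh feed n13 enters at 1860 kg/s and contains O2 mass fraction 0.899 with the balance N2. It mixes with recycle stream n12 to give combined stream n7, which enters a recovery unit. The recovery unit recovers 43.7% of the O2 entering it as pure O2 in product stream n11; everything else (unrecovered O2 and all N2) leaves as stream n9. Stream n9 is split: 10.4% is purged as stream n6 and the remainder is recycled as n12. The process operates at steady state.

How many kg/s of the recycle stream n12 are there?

N2 enters only via n13 and leaves only via the purge: 1860×0.101 = 0.104×(N2 in n9), and the recovery unit passes all N2, so N2 in n7 = N2 in n9 = 1806.3 kg/s.
O2 in n7: m_A = 1860×0.899 + (1−0.104)·(1−0.437)·m_A, so m_A = 1672.1/0.4956 = 3374.3 kg/s.
n9 = (1−0.437)×3374.3 + 1806.3 = 3706.1 kg/s.
Recycle n12 = (1−0.104)×3706.1 = 3320.6 kg/s.

3321 kg/s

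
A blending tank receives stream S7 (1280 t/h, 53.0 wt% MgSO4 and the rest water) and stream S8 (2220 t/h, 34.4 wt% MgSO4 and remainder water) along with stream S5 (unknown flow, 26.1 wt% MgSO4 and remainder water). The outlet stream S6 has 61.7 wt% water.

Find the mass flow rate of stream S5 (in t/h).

832.6 t/h

Let S5 be the unknown flow. Total out = 3500 + S5.
water balance: 2057.9 + 0.739·S5 = 0.617·(3500 + S5)
(0.739 − 0.617)·S5 = 0.617×3500 − 2057.9 = 101.58
S5 = 101.58 / 0.122 = 832.62 t/h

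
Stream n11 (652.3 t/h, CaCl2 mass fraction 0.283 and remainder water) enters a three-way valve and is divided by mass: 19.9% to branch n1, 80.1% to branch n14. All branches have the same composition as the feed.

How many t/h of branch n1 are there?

129.8 t/h

Branch n1 flow = 0.199×652.3 = 129.81 t/h.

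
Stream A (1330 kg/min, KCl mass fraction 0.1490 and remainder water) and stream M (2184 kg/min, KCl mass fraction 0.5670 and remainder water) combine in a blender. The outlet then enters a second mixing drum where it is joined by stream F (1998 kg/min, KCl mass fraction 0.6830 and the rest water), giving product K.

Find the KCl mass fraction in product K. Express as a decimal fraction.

0.5082

Overall, product flow = 5512 kg/min.
KCl in = 1330×0.149 + 2184×0.567 + 1998×0.683 = 2801.1 kg/min.
KCl fraction in K = 0.5082.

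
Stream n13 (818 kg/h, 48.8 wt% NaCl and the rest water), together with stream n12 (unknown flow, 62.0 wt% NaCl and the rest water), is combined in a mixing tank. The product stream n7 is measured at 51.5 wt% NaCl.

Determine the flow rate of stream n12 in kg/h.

Let n12 be the unknown flow. Total out = 818 + n12.
NaCl balance: 399.18 + 0.620·n12 = 0.515·(818 + n12)
(0.620 − 0.515)·n12 = 0.515×818 − 399.18 = 22.086
n12 = 22.086 / 0.105 = 210.34 kg/h

210.3 kg/h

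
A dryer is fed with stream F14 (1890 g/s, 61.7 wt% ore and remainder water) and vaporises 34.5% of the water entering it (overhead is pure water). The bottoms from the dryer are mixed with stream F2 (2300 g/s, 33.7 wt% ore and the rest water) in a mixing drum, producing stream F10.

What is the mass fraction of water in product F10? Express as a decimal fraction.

Vapour removed = 0.345×0.383×1890 = 249.74 g/s; concentrate = 1640.3 g/s.
water reaching the mixer = 474.13 (from concentrate) + 2300×0.663 = 1999 g/s.
Product flow = 1640.3 + 2300 = 3940.3 g/s; water fraction = 0.507.

0.507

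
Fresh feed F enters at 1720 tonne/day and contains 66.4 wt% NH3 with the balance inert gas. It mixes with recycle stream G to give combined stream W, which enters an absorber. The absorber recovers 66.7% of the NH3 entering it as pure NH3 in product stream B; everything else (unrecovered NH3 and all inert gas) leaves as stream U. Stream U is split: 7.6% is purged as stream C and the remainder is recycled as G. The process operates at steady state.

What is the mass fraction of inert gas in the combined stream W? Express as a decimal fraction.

0.8217

inert gas enters only via F and leaves only via the purge: 1720×0.336 = 0.076×(inert gas in U), and the absorber passes all inert gas, so inert gas in W = inert gas in U = 7604.2 tonne/day.
NH3 in W: m_A = 1720×0.664 + (1−0.076)·(1−0.667)·m_A, so m_A = 1142.1/0.6923 = 1649.7 tonne/day.
W = 1649.7 + 7604.2 = 9253.9 tonne/day.
inert gas fraction in W = 7604.2/9253.9 = 0.8217.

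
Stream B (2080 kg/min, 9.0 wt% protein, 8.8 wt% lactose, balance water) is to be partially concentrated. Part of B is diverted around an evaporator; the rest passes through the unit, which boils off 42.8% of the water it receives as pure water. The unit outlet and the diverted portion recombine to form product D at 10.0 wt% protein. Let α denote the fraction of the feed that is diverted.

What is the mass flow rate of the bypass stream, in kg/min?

All 2080×0.090 = 187.2 kg/min of protein reaches D, so D = 187.2/0.100 = 1872 kg/min and vapour = 208 kg/min.
The evaporator receives (1−α)·2080 of feed at 0.822 water and removes 0.428 of that water:
0.428×0.822×(1−α)×2080 = 208
(1−α) = 208/731.78 = 0.2842;  α = 0.7158.
Bypass flow = 0.7158×2080 = 1488.8 kg/min.

1489 kg/min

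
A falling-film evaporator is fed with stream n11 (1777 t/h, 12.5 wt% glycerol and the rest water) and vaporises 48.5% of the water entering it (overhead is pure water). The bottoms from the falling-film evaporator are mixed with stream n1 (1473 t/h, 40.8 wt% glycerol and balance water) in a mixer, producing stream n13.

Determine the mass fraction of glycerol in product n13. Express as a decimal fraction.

Vapour removed = 0.485×0.875×1777 = 754.11 t/h; concentrate = 1022.9 t/h.
glycerol reaching the mixer = 222.12 (from concentrate) + 1473×0.408 = 823.11 t/h.
Product flow = 1022.9 + 1473 = 2495.9 t/h; glycerol fraction = 0.330.

0.330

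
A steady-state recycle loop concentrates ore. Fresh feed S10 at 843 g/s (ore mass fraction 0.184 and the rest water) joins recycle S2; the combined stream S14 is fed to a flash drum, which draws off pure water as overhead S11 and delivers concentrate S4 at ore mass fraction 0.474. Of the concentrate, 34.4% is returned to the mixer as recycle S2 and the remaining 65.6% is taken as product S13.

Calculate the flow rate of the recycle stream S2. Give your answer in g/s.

171.6 g/s

Overall ore balance (none leaves overhead): ore in fresh feed = ore in product, i.e. 843×0.184 = (1−0.344)·S4·0.474.
S4 = 155.11/(0.474×0.656) = 498.84 g/s.
Recycle S2 = 0.344×498.84 = 171.6 g/s.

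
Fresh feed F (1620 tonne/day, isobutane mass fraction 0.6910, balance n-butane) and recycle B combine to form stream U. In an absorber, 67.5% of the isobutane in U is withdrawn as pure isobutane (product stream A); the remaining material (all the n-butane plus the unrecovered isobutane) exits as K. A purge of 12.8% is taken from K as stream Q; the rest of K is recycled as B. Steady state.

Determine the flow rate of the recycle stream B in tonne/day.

n-butane enters only via F and leaves only via the purge: 1620×0.309 = 0.128×(n-butane in K), and the absorber passes all n-butane, so n-butane in U = n-butane in K = 3910.8 tonne/day.
isobutane in U: m_A = 1620×0.691 + (1−0.128)·(1−0.675)·m_A, so m_A = 1119.4/0.7166 = 1562.1 tonne/day.
K = (1−0.675)×1562.1 + 3910.8 = 4418.5 tonne/day.
Recycle B = (1−0.128)×4418.5 = 3852.9 tonne/day.

3853 tonne/day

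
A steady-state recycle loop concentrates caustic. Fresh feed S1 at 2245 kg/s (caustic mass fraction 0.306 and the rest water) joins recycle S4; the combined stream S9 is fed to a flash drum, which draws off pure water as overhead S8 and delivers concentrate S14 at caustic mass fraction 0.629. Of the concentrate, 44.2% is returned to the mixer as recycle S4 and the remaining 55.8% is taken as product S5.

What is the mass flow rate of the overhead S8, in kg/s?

1153 kg/s

Overall caustic balance (none leaves overhead): caustic in fresh feed = caustic in product, i.e. 2245×0.306 = (1−0.442)·S14·0.629.
S14 = 686.97/(0.629×0.558) = 1957.3 kg/s.
Recycle S4 = 0.442×1957.3 = 865.12 kg/s.
Combined feed S9 = 2245 + 865.12 = 3110.1 kg/s.
Overhead S8 = S9 − S14 = 3110.1 − 1957.3 = 1152.8 kg/s.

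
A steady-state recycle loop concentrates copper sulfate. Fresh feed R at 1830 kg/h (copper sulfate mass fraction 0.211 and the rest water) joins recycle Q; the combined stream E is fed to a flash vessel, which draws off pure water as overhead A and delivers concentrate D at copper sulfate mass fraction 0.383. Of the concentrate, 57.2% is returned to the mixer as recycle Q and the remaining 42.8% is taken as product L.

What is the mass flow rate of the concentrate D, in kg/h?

Overall copper sulfate balance (none leaves overhead): copper sulfate in fresh feed = copper sulfate in product, i.e. 1830×0.211 = (1−0.572)·D·0.383.
D = 386.13/(0.383×0.428) = 2355.5 kg/h.

2356 kg/h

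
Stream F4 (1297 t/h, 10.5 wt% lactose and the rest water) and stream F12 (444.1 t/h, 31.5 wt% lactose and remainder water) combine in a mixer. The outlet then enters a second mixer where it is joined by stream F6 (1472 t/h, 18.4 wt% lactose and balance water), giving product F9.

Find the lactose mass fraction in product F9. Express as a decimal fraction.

Overall, product flow = 3213.1 t/h.
lactose in = 1297×0.105 + 444.1×0.315 + 1472×0.184 = 546.92 t/h.
lactose fraction in F9 = 0.170.

0.170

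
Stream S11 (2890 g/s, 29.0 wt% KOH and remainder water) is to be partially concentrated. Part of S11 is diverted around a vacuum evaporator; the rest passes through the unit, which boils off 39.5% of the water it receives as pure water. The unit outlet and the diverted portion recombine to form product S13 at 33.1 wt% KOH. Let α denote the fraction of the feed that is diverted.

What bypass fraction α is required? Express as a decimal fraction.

0.558

All 2890×0.290 = 838.1 g/s of KOH reaches S13, so S13 = 838.1/0.331 = 2532 g/s and vapour = 357.98 g/s.
The evaporator receives (1−α)·2890 of feed at 0.710 water and removes 0.395 of that water:
0.395×0.710×(1−α)×2890 = 357.98
(1−α) = 357.98/810.5 = 0.4417;  α = 0.5583.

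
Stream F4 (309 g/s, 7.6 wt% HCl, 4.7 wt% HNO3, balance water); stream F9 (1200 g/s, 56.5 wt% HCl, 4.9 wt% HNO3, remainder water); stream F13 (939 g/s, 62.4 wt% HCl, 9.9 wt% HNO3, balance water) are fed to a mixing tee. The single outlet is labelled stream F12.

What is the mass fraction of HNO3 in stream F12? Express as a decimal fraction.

Total flow out = 309 + 1200 + 939 = 2448 g/s.
HNO3 in = 309×0.047 + 1200×0.049 + 939×0.099 = 166.28 g/s.
HNO3 mass fraction in F12 = 166.28/2448 = 0.068.

0.068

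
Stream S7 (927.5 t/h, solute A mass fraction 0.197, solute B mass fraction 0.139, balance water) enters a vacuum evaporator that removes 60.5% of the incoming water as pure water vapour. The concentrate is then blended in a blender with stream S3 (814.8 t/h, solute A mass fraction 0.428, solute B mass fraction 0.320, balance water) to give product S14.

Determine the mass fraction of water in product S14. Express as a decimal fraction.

Vapour removed = 0.605×0.664×927.5 = 372.6 t/h; concentrate = 554.9 t/h.
water reaching the mixer = 243.26 (from concentrate) + 814.8×0.252 = 448.59 t/h.
Product flow = 554.9 + 814.8 = 1369.7 t/h; water fraction = 0.328.

0.328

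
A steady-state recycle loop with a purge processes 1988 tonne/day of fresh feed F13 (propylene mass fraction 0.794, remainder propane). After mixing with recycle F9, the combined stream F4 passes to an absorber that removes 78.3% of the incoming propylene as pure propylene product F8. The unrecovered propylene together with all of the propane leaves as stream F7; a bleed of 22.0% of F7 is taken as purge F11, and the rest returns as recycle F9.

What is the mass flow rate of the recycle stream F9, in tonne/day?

propane enters only via F13 and leaves only via the purge: 1988×0.206 = 0.220×(propane in F7), and the absorber passes all propane, so propane in F4 = propane in F7 = 1861.5 tonne/day.
propylene in F4: m_A = 1988×0.794 + (1−0.220)·(1−0.783)·m_A, so m_A = 1578.5/0.8307 = 1900.1 tonne/day.
F7 = (1−0.783)×1900.1 + 1861.5 = 2273.8 tonne/day.
Recycle F9 = (1−0.220)×2273.8 = 1773.6 tonne/day.

1774 tonne/day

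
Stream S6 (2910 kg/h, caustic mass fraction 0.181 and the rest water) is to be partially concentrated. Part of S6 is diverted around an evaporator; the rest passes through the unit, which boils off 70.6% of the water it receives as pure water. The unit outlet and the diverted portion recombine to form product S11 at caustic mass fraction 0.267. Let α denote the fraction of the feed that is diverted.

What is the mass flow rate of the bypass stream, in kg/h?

All 2910×0.181 = 526.71 kg/h of caustic reaches S11, so S11 = 526.71/0.267 = 1972.7 kg/h and vapour = 937.3 kg/h.
The evaporator receives (1−α)·2910 of feed at 0.819 water and removes 0.706 of that water:
0.706×0.819×(1−α)×2910 = 937.3
(1−α) = 937.3/1682.6 = 0.5571;  α = 0.4429.
Bypass flow = 0.4429×2910 = 1289 kg/h.

1289 kg/h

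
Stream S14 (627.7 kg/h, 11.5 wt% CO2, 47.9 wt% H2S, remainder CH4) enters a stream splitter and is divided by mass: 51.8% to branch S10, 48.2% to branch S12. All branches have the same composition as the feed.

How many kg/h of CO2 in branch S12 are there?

Branch S12 total = 0.482×627.7 = 302.55 kg/h.
CO2 in S12 = 0.115×302.55 = 34.793 kg/h.

34.79 kg/h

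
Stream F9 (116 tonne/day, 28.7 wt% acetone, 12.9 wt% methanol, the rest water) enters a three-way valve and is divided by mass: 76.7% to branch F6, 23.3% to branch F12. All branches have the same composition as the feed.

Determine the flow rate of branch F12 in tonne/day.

Branch F12 flow = 0.233×116 = 27.028 tonne/day.

27.03 tonne/day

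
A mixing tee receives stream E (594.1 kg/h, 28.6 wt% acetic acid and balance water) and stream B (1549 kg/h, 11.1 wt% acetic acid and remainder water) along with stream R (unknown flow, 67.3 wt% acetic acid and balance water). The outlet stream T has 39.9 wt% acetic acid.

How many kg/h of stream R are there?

Let R be the unknown flow. Total out = 2143.1 + R.
acetic acid balance: 341.85 + 0.673·R = 0.399·(2143.1 + R)
(0.673 − 0.399)·R = 0.399×2143.1 − 341.85 = 513.25
R = 513.25 / 0.274 = 1873.2 kg/h

1873 kg/h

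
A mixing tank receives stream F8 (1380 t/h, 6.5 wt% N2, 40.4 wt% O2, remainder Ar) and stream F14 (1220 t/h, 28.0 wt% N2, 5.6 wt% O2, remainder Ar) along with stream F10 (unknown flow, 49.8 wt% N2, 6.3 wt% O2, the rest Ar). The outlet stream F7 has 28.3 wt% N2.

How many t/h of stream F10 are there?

Let F10 be the unknown flow. Total out = 2600 + F10.
N2 balance: 431.3 + 0.498·F10 = 0.283·(2600 + F10)
(0.498 − 0.283)·F10 = 0.283×2600 − 431.3 = 304.5
F10 = 304.5 / 0.215 = 1416.3 t/h

1416 t/h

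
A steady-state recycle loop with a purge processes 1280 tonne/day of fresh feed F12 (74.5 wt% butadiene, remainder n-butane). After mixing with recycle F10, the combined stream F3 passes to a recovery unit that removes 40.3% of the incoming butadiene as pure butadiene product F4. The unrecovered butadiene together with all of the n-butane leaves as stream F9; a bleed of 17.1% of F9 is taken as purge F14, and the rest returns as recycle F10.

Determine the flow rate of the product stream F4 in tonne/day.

760.9 tonne/day

butadiene in F3: m_A = 1280×0.745 + (1−0.171)·(1−0.403)·m_A, so m_A = 953.6/0.5051 = 1888 tonne/day.
Product F4 = 0.403×1888 = 760.86 tonne/day.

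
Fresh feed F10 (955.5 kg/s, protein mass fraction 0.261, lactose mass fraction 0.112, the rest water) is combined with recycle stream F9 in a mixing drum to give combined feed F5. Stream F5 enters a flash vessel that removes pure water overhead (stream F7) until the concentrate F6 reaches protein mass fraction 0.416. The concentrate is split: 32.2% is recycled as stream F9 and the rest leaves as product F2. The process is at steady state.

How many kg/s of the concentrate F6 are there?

Overall protein balance (none leaves overhead): protein in fresh feed = protein in product, i.e. 955.5×0.261 = (1−0.322)·F6·0.416.
F6 = 249.39/(0.416×0.678) = 884.2 kg/s.

884.2 kg/s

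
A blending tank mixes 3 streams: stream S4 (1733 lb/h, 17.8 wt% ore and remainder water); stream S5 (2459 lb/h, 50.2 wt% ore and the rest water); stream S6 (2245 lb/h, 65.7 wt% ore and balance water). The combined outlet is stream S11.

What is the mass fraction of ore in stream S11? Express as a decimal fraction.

Total flow out = 1733 + 2459 + 2245 = 6437 lb/h.
ore in = 1733×0.178 + 2459×0.502 + 2245×0.657 = 3017.9 lb/h.
ore mass fraction in S11 = 3017.9/6437 = 0.469.

0.469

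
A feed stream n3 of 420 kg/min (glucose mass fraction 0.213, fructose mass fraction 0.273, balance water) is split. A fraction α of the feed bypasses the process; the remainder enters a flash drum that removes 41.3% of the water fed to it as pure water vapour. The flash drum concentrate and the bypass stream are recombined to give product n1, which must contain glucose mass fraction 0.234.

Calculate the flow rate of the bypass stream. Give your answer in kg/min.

All 420×0.213 = 89.46 kg/min of glucose reaches n1, so n1 = 89.46/0.234 = 382.31 kg/min and vapour = 37.692 kg/min.
The evaporator receives (1−α)·420 of feed at 0.514 water and removes 0.413 of that water:
0.413×0.514×(1−α)×420 = 37.692
(1−α) = 37.692/89.158 = 0.4228;  α = 0.5772.
Bypass flow = 0.5772×420 = 242.44 kg/min.

242.4 kg/min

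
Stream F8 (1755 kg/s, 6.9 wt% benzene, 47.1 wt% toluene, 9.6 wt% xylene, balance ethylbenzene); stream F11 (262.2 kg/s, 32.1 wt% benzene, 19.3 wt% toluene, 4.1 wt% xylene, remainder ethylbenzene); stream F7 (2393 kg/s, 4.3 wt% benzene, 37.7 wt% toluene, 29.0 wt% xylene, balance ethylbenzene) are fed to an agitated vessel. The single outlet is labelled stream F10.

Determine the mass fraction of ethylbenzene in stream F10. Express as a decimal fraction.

0.329

Total flow out = 1755 + 262.2 + 2393 = 4410.2 kg/s.
ethylbenzene in = 1755×0.364 + 262.2×0.445 + 2393×0.290 = 1449.5 kg/s.
ethylbenzene mass fraction in F10 = 1449.5/4410.2 = 0.329.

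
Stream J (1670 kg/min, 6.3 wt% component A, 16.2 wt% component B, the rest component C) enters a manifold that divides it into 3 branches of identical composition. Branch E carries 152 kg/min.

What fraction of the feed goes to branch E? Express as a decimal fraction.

0.091

Fraction to E = 152/1670 = 0.0910.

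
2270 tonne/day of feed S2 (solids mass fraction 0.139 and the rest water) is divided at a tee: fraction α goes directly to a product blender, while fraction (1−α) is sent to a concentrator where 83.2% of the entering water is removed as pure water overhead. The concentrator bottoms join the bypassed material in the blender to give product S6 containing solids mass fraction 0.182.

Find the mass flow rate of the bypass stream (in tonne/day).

All 2270×0.139 = 315.53 tonne/day of solids reaches S6, so S6 = 315.53/0.182 = 1733.7 tonne/day and vapour = 536.32 tonne/day.
The evaporator receives (1−α)·2270 of feed at 0.861 water and removes 0.832 of that water:
0.832×0.861×(1−α)×2270 = 536.32
(1−α) = 536.32/1626.1 = 0.3298;  α = 0.6702.
Bypass flow = 0.6702×2270 = 1521.3 tonne/day.

1521 tonne/day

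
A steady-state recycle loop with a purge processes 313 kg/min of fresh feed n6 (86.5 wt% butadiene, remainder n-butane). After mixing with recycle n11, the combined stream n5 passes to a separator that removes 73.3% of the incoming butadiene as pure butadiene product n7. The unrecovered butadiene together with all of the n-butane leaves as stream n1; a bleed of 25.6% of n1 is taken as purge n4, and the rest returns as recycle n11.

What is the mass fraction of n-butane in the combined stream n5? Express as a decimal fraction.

0.3282

n-butane enters only via n6 and leaves only via the purge: 313×0.135 = 0.256×(n-butane in n1), and the separator passes all n-butane, so n-butane in n5 = n-butane in n1 = 165.06 kg/min.
butadiene in n5: m_A = 313×0.865 + (1−0.256)·(1−0.733)·m_A, so m_A = 270.75/0.8014 = 337.86 kg/min.
n5 = 337.86 + 165.06 = 502.92 kg/min.
n-butane fraction in n5 = 165.06/502.92 = 0.3282.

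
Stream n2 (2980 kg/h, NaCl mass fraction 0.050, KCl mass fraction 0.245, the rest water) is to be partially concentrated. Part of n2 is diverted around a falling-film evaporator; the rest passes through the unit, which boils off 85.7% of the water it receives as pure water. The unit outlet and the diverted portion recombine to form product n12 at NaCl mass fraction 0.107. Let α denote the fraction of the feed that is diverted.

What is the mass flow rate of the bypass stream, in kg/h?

All 2980×0.050 = 149 kg/h of NaCl reaches n12, so n12 = 149/0.107 = 1392.5 kg/h and vapour = 1587.5 kg/h.
The evaporator receives (1−α)·2980 of feed at 0.705 water and removes 0.857 of that water:
0.857×0.705×(1−α)×2980 = 1587.5
(1−α) = 1587.5/1800.5 = 0.8817;  α = 0.1183.
Bypass flow = 0.1183×2980 = 352.53 kg/h.

352.5 kg/h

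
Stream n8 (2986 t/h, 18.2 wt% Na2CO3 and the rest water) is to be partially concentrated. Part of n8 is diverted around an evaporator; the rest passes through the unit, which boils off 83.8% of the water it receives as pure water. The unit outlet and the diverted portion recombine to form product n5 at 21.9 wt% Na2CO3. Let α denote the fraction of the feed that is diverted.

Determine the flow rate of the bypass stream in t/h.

All 2986×0.182 = 543.45 t/h of Na2CO3 reaches n5, so n5 = 543.45/0.219 = 2481.5 t/h and vapour = 504.48 t/h.
The evaporator receives (1−α)·2986 of feed at 0.818 water and removes 0.838 of that water:
0.838×0.818×(1−α)×2986 = 504.48
(1−α) = 504.48/2046.9 = 0.2465;  α = 0.7535.
Bypass flow = 0.7535×2986 = 2250 t/h.

2250 t/h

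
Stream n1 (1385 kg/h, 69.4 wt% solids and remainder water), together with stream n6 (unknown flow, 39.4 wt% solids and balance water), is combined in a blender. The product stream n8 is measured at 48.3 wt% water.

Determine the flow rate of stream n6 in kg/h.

Let n6 be the unknown flow. Total out = 1385 + n6.
water balance: 423.81 + 0.606·n6 = 0.483·(1385 + n6)
(0.606 − 0.483)·n6 = 0.483×1385 − 423.81 = 245.14
n6 = 245.14 / 0.123 = 1993 kg/h

1993 kg/h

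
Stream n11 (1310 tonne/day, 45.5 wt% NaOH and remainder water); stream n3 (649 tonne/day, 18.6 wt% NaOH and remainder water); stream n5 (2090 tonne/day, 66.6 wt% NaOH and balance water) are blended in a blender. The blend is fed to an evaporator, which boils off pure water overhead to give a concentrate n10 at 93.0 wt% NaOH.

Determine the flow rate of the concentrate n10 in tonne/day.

NaOH entering = 1310×0.455 + 649×0.186 + 2090×0.666 = 2108.7 tonne/day.
All NaOH reports to n10, so n10 = 2108.7/0.930 = 2267.4 tonne/day.

2267 tonne/day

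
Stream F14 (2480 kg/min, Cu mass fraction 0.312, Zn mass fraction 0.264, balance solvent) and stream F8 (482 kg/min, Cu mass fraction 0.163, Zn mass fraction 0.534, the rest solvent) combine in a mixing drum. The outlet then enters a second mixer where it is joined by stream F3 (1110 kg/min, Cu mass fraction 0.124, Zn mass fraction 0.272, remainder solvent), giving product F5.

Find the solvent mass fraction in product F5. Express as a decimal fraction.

0.459

Overall, product flow = 4072 kg/min.
solvent in = 2480×0.424 + 482×0.303 + 1110×0.604 = 1868 kg/min.
solvent fraction in F5 = 0.459.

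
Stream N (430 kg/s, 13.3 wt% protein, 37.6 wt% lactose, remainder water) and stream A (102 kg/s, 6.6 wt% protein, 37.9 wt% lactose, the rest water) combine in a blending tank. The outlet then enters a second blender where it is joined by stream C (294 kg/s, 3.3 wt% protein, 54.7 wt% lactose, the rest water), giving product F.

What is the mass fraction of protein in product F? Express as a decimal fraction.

0.089

Overall, product flow = 826 kg/s.
protein in = 430×0.133 + 102×0.066 + 294×0.033 = 73.624 kg/s.
protein fraction in F = 0.089.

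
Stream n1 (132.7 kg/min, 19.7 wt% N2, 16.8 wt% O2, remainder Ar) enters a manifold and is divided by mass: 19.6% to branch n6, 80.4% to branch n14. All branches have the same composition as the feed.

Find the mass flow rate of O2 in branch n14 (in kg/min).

17.92 kg/min

Branch n14 total = 0.804×132.7 = 106.69 kg/min.
O2 in n14 = 0.168×106.69 = 17.924 kg/min.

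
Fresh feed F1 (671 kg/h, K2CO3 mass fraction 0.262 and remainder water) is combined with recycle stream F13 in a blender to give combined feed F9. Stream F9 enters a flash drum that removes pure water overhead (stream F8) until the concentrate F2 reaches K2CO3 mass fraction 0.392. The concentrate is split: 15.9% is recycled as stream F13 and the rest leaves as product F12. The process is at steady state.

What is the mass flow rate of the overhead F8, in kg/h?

222.5 kg/h

Overall K2CO3 balance (none leaves overhead): K2CO3 in fresh feed = K2CO3 in product, i.e. 671×0.262 = (1−0.159)·F2·0.392.
F2 = 175.8/(0.392×0.841) = 533.26 kg/h.
Recycle F13 = 0.159×533.26 = 84.789 kg/h.
Combined feed F9 = 671 + 84.789 = 755.79 kg/h.
Overhead F8 = F9 − F2 = 755.79 − 533.26 = 222.53 kg/h.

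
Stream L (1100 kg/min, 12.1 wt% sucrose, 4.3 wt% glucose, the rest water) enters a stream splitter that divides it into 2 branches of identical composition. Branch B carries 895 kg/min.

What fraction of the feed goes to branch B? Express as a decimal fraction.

Fraction to B = 895/1100 = 0.8136.

0.814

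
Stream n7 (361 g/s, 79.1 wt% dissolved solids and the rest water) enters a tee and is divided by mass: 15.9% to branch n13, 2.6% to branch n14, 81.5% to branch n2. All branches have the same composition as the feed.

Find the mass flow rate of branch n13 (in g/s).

Branch n13 flow = 0.159×361 = 57.399 g/s.

57.4 g/s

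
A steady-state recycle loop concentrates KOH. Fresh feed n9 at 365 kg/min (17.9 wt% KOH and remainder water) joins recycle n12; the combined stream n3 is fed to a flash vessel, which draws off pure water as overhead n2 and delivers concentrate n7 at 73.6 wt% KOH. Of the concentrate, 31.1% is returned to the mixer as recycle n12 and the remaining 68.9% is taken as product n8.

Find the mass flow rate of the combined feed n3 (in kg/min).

Overall KOH balance (none leaves overhead): KOH in fresh feed = KOH in product, i.e. 365×0.179 = (1−0.311)·n7·0.736.
n7 = 65.335/(0.736×0.689) = 128.84 kg/min.
Recycle n12 = 0.311×128.84 = 40.069 kg/min.
Combined feed n3 = 365 + 40.069 = 405.07 kg/min.

405.1 kg/min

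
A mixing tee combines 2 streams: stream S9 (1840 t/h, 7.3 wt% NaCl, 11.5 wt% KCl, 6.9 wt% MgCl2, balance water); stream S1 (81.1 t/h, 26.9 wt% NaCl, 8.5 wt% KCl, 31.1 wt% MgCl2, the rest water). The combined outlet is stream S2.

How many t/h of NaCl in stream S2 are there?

156.1 t/h

NaCl out = NaCl in = 1840×0.073 + 81.1×0.269 = 156.14 t/h.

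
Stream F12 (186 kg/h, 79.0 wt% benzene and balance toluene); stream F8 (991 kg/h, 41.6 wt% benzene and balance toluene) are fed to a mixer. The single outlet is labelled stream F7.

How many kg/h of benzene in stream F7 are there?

benzene out = benzene in = 186×0.790 + 991×0.416 = 559.2 kg/h.

559.2 kg/h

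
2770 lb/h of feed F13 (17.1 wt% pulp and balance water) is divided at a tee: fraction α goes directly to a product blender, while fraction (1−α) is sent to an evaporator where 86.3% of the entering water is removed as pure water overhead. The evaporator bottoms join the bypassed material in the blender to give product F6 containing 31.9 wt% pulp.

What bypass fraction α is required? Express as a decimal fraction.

All 2770×0.171 = 473.67 lb/h of pulp reaches F6, so F6 = 473.67/0.319 = 1484.9 lb/h and vapour = 1285.1 lb/h.
The evaporator receives (1−α)·2770 of feed at 0.829 water and removes 0.863 of that water:
0.863×0.829×(1−α)×2770 = 1285.1
(1−α) = 1285.1/1981.7 = 0.6485;  α = 0.3515.

0.352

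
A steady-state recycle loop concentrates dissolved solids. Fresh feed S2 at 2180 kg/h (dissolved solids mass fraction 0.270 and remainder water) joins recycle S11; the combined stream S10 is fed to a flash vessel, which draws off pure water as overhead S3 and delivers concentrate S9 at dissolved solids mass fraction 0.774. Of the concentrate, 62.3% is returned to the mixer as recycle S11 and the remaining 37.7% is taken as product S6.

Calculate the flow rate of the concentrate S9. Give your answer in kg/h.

Overall dissolved solids balance (none leaves overhead): dissolved solids in fresh feed = dissolved solids in product, i.e. 2180×0.270 = (1−0.623)·S9·0.774.
S9 = 588.6/(0.774×0.377) = 2017.1 kg/h.

2017 kg/h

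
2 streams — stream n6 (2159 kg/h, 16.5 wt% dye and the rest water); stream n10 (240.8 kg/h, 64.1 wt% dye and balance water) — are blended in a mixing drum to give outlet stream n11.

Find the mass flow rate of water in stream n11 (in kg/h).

1889 kg/h

water out = water in = 2159×0.835 + 240.8×0.359 = 1889.2 kg/h.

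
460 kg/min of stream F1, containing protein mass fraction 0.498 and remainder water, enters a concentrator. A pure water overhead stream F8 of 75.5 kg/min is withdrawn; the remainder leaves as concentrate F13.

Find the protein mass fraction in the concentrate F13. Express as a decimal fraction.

0.596

protein is not removed: 460×0.498 = 229.08 kg/min of protein enters F13.
Concentrate = 460 − 75.5 = 384.5 kg/min.
Mass fraction = 229.08/384.5 = 0.596.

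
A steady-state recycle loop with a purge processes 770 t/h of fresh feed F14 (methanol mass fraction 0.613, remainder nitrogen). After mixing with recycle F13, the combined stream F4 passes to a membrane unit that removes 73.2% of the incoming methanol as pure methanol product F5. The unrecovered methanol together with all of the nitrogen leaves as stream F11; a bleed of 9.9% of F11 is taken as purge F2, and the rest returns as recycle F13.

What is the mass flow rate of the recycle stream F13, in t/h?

2862 t/h

nitrogen enters only via F14 and leaves only via the purge: 770×0.387 = 0.099×(nitrogen in F11), and the membrane unit passes all nitrogen, so nitrogen in F4 = nitrogen in F11 = 3010 t/h.
methanol in F4: m_A = 770×0.613 + (1−0.099)·(1−0.732)·m_A, so m_A = 472.01/0.7585 = 622.27 t/h.
F11 = (1−0.732)×622.27 + 3010 = 3176.8 t/h.
Recycle F13 = (1−0.099)×3176.8 = 2862.3 t/h.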